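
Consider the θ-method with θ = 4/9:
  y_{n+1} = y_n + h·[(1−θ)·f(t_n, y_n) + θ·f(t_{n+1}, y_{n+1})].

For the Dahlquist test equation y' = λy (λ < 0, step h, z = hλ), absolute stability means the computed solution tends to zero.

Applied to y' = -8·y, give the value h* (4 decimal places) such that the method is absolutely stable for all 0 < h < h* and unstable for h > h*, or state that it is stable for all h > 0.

Test eqn y'=λy, z=hλ:
  y_{n+1} = y_n + z·[5/9·y_n + 4/9·y_{n+1}] ⇒ (1 − 4/9z)y_{n+1} = (1 + 5/9z)y_n
  ⇒ R(z) = (1 + 5/9z)/(1 − 4/9z).

Need |R(x)|<1, x<0.
x=-0.73: |R|=0.4488
R=−1: 1+5/9x = −1+4/9x ⇒ -1/9x=2 ⇒ x=2/(-1/9)=-18.0000
Confirm numerically:
  x=-10.760: |R|=0.86088 <1
  x=-9.805: |R|=0.83005 <1
  x=-7.376: |R|=0.72408 <1
  x=-18.453: |R|=1.00547 >1
  x=-18.363: |R|=1.00440 >1
  x=-18.356: |R|=1.00432 >1
So |R|<1 on (-18.0000, 0).

(-18.0000,0); λ=-8 ⇒ h* = (18)/8 = 2.2500.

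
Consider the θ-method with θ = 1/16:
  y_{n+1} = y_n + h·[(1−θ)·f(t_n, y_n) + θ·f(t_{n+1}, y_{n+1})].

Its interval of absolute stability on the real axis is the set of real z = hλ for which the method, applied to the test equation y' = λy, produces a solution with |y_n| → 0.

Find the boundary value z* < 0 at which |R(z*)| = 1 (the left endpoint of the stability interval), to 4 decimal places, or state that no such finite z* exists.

On y'=λy, z=hλ:
  y_{n+1} = y_n + z·[15/16·y_n + 1/16·y_{n+1}] ⇒ (1 − 1/16z)y_{n+1} = (1 + 15/16z)y_n
  Hence R(z) = (1 + 15/16z)/(1 − 1/16z).

Need |R(x)|<1, x<0.
x=-0.79: |R|=0.2472
R=−1: 1+15/16x = −1+1/16x ⇒ -7/8x=2 ⇒ x=2/(-7/8)=-2.2857
Confirm numerically:
  x=-1.567: |R|=0.42722 <1
  x=-1.342: |R|=0.23815 <1
  x=-0.933: |R|=0.11841 <1
  x=-2.815: |R|=1.39383 >1
  x=-2.414: |R|=1.09753 >1
Stable set (-2.2857, 0).

z* = -2.2857.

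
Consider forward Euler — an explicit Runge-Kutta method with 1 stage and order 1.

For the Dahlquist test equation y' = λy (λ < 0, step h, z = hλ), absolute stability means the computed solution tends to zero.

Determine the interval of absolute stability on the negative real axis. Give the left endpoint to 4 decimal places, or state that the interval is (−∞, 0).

Test eqn y'=λy, z=hλ:
  order 1, 1-stage ⇒ R(z)=1+z
  (e.g. R(-0.35)=0.65000, |R|=0.65000)

Find x<0 with |R(x)|<1.
x=-0.35: |R|=0.6500
|R(-1.35)|=0.3500 |R(-1.19)|=0.1900 |R(-0.86)|=0.1400
Bisect:
  x_lo=-2.8299 |R|=1.8299  x_hi=-0.0666 |R|=0.9334
  mid=-1.44827 |R|=0.44827 →hi
  mid=-2.13910 |R|=1.13910 →lo
  mid=-1.79369 |R|=0.79369 →hi
  mid=-1.96639 |R|=0.96639 →hi
  mid=-2.05275 |R|=1.05275 →lo
  mid=-2.00957 |R|=1.00957 →lo
  mid=-1.98798 |R|=0.98798 →hi
  mid=-1.99878 |R|=0.99878 →hi
  ...
  [-2.00013,-1.99996] ⇒ x*=-2.0000
So |R|<1 on (-2.0000, 0).

(-2.0000, 0).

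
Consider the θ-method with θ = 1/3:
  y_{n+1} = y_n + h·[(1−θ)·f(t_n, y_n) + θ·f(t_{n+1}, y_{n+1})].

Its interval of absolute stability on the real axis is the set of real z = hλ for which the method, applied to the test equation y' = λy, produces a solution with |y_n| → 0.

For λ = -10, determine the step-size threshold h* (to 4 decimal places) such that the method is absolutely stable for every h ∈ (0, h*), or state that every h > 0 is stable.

(-6.0000,0); λ=-10 ⇒ h* = (6)/10 = 0.6000.

Test eqn y'=λy, z=hλ:
  y_{n+1} = y_n + z·[2/3·y_n + 1/3·y_{n+1}] ⇒ (1 − 1/3z)y_{n+1} = (1 + 2/3z)y_n
  so R(z) = (1 + 2/3z)/(1 − 1/3z).

Boundary: |R(x)|=1, x<0.
x=-1.64: |R|=0.0603
R=−1: 1+2/3x = −1+1/3x ⇒ -1/3x=2 ⇒ x=2/(-1/3)=-6.0000
Confirm numerically:
  x=-5.908: |R|=0.98967 <1
  x=-3.487: |R|=0.61261 <1
  x=-2.765: |R|=0.43886 <1
  x=-6.587: |R|=1.06123 >1
  x=-6.311: |R|=1.03340 >1
  x=-6.258: |R|=1.02787 >1
Stable set (-6.0000, 0).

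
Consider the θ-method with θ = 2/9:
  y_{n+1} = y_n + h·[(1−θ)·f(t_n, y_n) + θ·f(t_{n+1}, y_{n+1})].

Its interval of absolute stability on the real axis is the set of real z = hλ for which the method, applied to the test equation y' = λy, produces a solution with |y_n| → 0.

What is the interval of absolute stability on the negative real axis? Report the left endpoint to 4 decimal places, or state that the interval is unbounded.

z∈(-3.6000,0).

With y'=λy (z=hλ):
  y_{n+1} = y_n + z·[7/9·y_n + 2/9·y_{n+1}] ⇒ (1 − 2/9z)y_{n+1} = (1 + 7/9z)y_n
  Hence R(z) = (1 + 7/9z)/(1 − 2/9z).

Need |R(x)|<1, x<0.
x=-1.36: |R|=0.0444
R=−1: 1+7/9x = −1+2/9x ⇒ -5/9x=2 ⇒ x=2/(-5/9)=-3.6000
Confirm numerically:
  x=-2.422: |R|=0.57454 <1
  x=-1.991: |R|=0.38030 <1
  x=-1.775: |R|=0.27291 <1
  x=-1.730: |R|=0.24960 <1
  x=-4.051: |R|=1.13186 >1
  x=-3.939: |R|=1.10043 >1
Interval (-3.6000, 0).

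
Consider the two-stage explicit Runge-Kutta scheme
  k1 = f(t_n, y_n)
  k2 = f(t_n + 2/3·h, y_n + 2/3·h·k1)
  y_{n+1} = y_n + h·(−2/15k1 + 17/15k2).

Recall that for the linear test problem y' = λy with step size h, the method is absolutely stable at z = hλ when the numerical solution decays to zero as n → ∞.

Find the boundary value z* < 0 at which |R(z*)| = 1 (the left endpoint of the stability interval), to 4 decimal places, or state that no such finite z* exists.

On y'=λy, z=hλ:
  k1=λy_n ⇒ h·k1=z·y_n;  k2=λ(1+2/3z)y_n ⇒ h·k2=z(1+2/3z)y_n
  y_{n+1}/y_n = 1 − 2/15z + 17/15z(1+2/3z) = 1 + z + 34/45z²
  ⇒ R(z) = 1 + z + 34/45z².

Solve |R(x)|<1 on ℝ⁻.
x=-1.04: |R|=0.7772
R=1: x+34/45x²=0 ⇒ x=−45/34=-1.3235; min R=1−1/(4·34/45)=0.6691>−1
Confirm numerically:
  x=-1.274: |R|=0.95232 <1
  x=-1.150: |R|=0.84922 <1
  x=-0.752: |R|=0.67527 <1
  x=-1.850: |R|=1.73589 >1
  x=-1.829: |R|=1.69852 >1
  x=-1.594: |R|=1.32574 >1
So |R|<1 on (-1.3235, 0).

z* = -1.3235.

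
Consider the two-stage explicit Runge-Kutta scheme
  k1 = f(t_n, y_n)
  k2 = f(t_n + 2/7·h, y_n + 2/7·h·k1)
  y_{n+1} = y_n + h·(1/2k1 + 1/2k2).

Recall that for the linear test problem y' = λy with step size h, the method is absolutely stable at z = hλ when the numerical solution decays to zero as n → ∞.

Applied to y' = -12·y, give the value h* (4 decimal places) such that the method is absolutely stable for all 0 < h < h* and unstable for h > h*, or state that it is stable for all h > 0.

(-7.0000,0); λ=-12 ⇒ h* = (7)/12 = 0.5833.

Set f=λy, z=hλ:
  k1=λy_n ⇒ h·k1=z·y_n;  k2=λ(1+2/7z)y_n ⇒ h·k2=z(1+2/7z)y_n
  y_{n+1}/y_n = 1 + 1/2z + 1/2z(1+2/7z) = 1 + z + 1/7z²
  Hence R(z) = 1 + z + 1/7z².

Boundary: |R(x)|=1, x<0.
x=-1.14: |R|=0.0457
R=1: x+1/7x²=0 ⇒ x=−7=-7.0000; min R=1−1/(4·1/7)=-0.7500>−1
Confirm numerically:
  x=-5.420: |R|=0.22337 <1
  x=-3.984: |R|=0.71653 <1
  x=-3.528: |R|=0.74989 <1
  x=-7.408: |R|=1.43178 >1
  x=-7.256: |R|=1.26536 >1
  x=-7.211: |R|=1.21736 >1
Stable set (-7.0000, 0).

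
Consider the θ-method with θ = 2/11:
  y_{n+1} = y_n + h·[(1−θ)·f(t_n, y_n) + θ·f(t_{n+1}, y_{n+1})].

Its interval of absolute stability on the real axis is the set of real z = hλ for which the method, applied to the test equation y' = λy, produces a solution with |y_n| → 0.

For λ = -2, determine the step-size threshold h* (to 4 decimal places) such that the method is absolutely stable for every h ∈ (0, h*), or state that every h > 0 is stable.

(-3.1429,0); λ=-2 ⇒ h* = (22/7)/2 = 1.5714.

With y'=λy (z=hλ):
  y_{n+1} = y_n + z·[9/11·y_n + 2/11·y_{n+1}] ⇒ (1 − 2/11z)y_{n+1} = (1 + 9/11z)y_n
  so R(z) = (1 + 9/11z)/(1 − 2/11z).

Solve |R(x)|<1 on ℝ⁻.
x=-1.18: |R|=0.0284
R=−1: 1+9/11x = −1+2/11x ⇒ -7/11x=2 ⇒ x=2/(-7/11)=-3.1429
Confirm numerically:
  x=-3.067: |R|=0.96901 <1
  x=-2.822: |R|=0.86506 <1
  x=-1.332: |R|=0.07231 <1
  x=-3.553: |R|=1.15857 >1
  x=-3.173: |R|=1.01216 >1
Stable set (-3.1429, 0).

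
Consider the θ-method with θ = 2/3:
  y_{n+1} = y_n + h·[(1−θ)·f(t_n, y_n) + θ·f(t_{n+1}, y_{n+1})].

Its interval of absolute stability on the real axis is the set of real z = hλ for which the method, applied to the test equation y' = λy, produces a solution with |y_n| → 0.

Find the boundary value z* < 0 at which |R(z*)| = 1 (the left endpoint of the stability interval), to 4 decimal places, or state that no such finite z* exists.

interval (−∞, 0).

With y'=λy (z=hλ):
  y_{n+1} = y_n + z·[1/3·y_n + 2/3·y_{n+1}] ⇒ (1 − 2/3z)y_{n+1} = (1 + 1/3z)y_n
  ⇒ R(z) = (1 + 1/3z)/(1 − 2/3z).

Solve |R(x)|<1 on ℝ⁻.
x=-1.19: |R|=0.3364
x=-2: |R|=0.1429
x=-10: |R|=0.3043
x=-100: |R|=0.4778
θ=2/3≥1/2 ⇒ |1+1/3x|<|1−2/3x| ∀x<0 ⇒ stable on all of ℝ⁻.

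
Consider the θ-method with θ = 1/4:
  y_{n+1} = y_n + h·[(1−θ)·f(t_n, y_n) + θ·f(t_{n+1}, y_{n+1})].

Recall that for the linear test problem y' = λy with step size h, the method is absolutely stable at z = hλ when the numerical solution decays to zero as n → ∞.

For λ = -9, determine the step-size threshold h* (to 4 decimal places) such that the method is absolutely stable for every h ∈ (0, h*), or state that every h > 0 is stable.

(-4.0000,0); λ=-9 ⇒ h* = (4)/9 = 0.4444.

Test eqn y'=λy, z=hλ:
  y_{n+1} = y_n + z·[3/4·y_n + 1/4·y_{n+1}] ⇒ (1 − 1/4z)y_{n+1} = (1 + 3/4z)y_n
  Hence R(z) = (1 + 3/4z)/(1 − 1/4z).

Solve |R(x)|<1 on ℝ⁻.
x=-0.92: |R|=0.2520
R=−1: 1+3/4x = −1+1/4x ⇒ -1/2x=2 ⇒ x=2/(-1/2)=-4.0000
Confirm numerically:
  x=-2.967: |R|=0.70346 <1
  x=-2.517: |R|=0.54488 <1
  x=-2.162: |R|=0.40344 <1
  x=-4.409: |R|=1.09728 >1
  x=-4.342: |R|=1.08199 >1
  x=-4.268: |R|=1.06483 >1
Stable set (-4.0000, 0).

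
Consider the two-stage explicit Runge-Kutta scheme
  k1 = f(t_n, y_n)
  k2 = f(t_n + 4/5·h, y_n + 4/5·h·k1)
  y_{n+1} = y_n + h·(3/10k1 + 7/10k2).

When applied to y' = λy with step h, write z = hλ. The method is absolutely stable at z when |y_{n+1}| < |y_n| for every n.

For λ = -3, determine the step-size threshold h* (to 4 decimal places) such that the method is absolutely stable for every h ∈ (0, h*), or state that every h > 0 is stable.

(-1.7857,0); λ=-3 ⇒ h* = (25/14)/3 = 0.5952.

Test eqn y'=λy, z=hλ:
  k1=λy_n ⇒ h·k1=z·y_n;  k2=λ(1+4/5z)y_n ⇒ h·k2=z(1+4/5z)y_n
  y_{n+1}/y_n = 1 + 3/10z + 7/10z(1+4/5z) = 1 + z + 14/25z²
  so R(z) = 1 + z + 14/25z².

Need |R(x)|<1, x<0.
x=-1.48: |R|=0.7466
R=1: x+14/25x²=0 ⇒ x=−25/14=-1.7857; min R=1−1/(4·14/25)=0.5536>−1
Confirm numerically:
  x=-1.631: |R|=0.85869 <1
  x=-1.579: |R|=0.81721 <1
  x=-1.085: |R|=0.57425 <1
  x=-1.831: |R|=1.04643 >1
  x=-1.817: |R|=1.03183 >1
So |R|<1 on (-1.7857, 0).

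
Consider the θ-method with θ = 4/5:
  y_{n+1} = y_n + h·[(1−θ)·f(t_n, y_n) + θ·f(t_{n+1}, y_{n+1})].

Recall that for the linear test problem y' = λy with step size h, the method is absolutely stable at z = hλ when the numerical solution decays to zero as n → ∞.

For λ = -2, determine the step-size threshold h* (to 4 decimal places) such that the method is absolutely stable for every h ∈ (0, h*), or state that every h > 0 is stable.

interval (−∞, 0). Any h>0 works for λ=-2.

On y'=λy, z=hλ:
  y_{n+1} = y_n + z·[1/5·y_n + 4/5·y_{n+1}] ⇒ (1 − 4/5z)y_{n+1} = (1 + 1/5z)y_n
  ⇒ R(z) = (1 + 1/5z)/(1 − 4/5z).

Solve |R(x)|<1 on ℝ⁻.
x=-0.6: |R|=0.5946
x=-2: |R|=0.2308
x=-10: |R|=0.1111
x=-100: |R|=0.2346
θ=4/5≥1/2 ⇒ |1+1/5x|<|1−4/5x| ∀x<0 ⇒ interval (−∞,0).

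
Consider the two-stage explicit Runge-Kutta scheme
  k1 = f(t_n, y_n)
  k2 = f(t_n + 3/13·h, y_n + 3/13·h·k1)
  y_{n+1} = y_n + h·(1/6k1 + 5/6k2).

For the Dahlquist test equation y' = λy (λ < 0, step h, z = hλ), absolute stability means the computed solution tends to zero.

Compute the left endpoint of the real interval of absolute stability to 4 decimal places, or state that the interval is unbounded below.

With y'=λy (z=hλ):
  k1=λy_n ⇒ h·k1=z·y_n;  k2=λ(1+3/13z)y_n ⇒ h·k2=z(1+3/13z)y_n
  y_{n+1}/y_n = 1 + 1/6z + 5/6z(1+3/13z) = 1 + z + 5/26z²
  Hence R(z) = 1 + z + 5/26z².

Solve |R(x)|<1 on ℝ⁻.
x=-1.52: |R|=0.0757
R=1: x+5/26x²=0 ⇒ x=−26/5=-5.2000; min R=1−1/(4·5/26)=-0.3000>−1
Confirm numerically:
  x=-4.983: |R|=0.79206 <1
  x=-4.449: |R|=0.35746 <1
  x=-3.679: |R|=0.07611 <1
  x=-2.345: |R|=0.28750 <1
  x=-5.714: |R|=1.56481 >1
  x=-5.614: |R|=1.44696 >1
Interval (-5.2000, 0).

left endpoint -5.2000.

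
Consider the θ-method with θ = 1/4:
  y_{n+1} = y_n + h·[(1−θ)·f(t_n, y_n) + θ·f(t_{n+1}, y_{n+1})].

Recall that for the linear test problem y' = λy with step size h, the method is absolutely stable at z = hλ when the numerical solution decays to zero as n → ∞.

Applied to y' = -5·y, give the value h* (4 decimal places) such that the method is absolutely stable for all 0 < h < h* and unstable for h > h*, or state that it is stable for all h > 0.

On y'=λy, z=hλ:
  y_{n+1} = y_n + z·[3/4·y_n + 1/4·y_{n+1}] ⇒ (1 − 1/4z)y_{n+1} = (1 + 3/4z)y_n
  Hence R(z) = (1 + 3/4z)/(1 − 1/4z).

Need |R(x)|<1, x<0.
x=-1.55: |R|=0.1171
R=−1: 1+3/4x = −1+1/4x ⇒ -1/2x=2 ⇒ x=2/(-1/2)=-4.0000
Confirm numerically:
  x=-3.678: |R|=0.91612 <1
  x=-3.383: |R|=0.83286 <1
  x=-2.906: |R|=0.68317 <1
  x=-4.279: |R|=1.06740 >1
  x=-4.244: |R|=1.05919 >1
Interval (-4.0000, 0).

(-4.0000,0); λ=-5 ⇒ h* = (4)/5 = 0.8000.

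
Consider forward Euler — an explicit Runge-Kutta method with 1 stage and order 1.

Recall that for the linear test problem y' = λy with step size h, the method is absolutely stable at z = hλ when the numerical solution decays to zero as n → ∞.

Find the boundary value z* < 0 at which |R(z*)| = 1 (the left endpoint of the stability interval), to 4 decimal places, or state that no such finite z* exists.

Test eqn y'=λy, z=hλ:
  order 1, 1-stage ⇒ R(z)=1+z
  (e.g. R(-0.52)=0.48000, |R|=0.48000)

Solve |R(x)|<1 on ℝ⁻.
x=-0.52: |R|=0.4800
|R(-2.21)|=1.2100 |R(-1.8)|=0.8000 |R(-1.49)|=0.4900
Bisect:
  x_lo=-2.4196 |R|=1.4196  x_hi=-0.3004 |R|=0.6996
  mid=-1.35997 |R|=0.35997 →hi
  mid=-1.88977 |R|=0.88977 →hi
  mid=-2.15467 |R|=1.15467 →lo
  mid=-2.02222 |R|=1.02222 →lo
  mid=-1.95599 |R|=0.95599 →hi
  mid=-1.98910 |R|=0.98910 →hi
  mid=-2.00566 |R|=1.00566 →lo
  mid=-1.99738 |R|=0.99738 →hi
  mid=-2.00152 |R|=1.00152 →lo
  mid=-1.99945 |R|=0.99945 →hi
  ...
  [-2.00010,-1.99997] ⇒ x*=-2.0000
Interval (-2.0000, 0).

left endpoint -2.0000.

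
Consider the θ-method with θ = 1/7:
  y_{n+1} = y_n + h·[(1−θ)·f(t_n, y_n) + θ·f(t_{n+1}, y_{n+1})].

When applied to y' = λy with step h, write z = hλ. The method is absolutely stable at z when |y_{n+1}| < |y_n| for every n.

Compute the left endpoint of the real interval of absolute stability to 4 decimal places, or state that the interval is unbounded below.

left endpoint -2.8000.

Set f=λy, z=hλ:
  y_{n+1} = y_n + z·[6/7·y_n + 1/7·y_{n+1}] ⇒ (1 − 1/7z)y_{n+1} = (1 + 6/7z)y_n
  so R(z) = (1 + 6/7z)/(1 − 1/7z).

Solve |R(x)|<1 on ℝ⁻.
x=-1.1: |R|=0.0494
R=−1: 1+6/7x = −1+1/7x ⇒ -5/7x=2 ⇒ x=2/(-5/7)=-2.8000
Confirm numerically:
  x=-2.746: |R|=0.97230 <1
  x=-1.682: |R|=0.35614 <1
  x=-1.294: |R|=0.09211 <1
  x=-1.235: |R|=0.04979 <1
  x=-3.315: |R|=1.24964 >1
  x=-3.206: |R|=1.19890 >1
  x=-2.857: |R|=1.02891 >1
Stable set (-2.8000, 0).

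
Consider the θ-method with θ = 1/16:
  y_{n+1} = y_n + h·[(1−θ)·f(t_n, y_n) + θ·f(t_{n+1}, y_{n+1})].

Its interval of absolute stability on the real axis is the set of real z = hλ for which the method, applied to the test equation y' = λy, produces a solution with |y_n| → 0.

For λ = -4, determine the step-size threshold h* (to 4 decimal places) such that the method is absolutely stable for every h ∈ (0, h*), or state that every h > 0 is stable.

With y'=λy (z=hλ):
  y_{n+1} = y_n + z·[15/16·y_n + 1/16·y_{n+1}] ⇒ (1 − 1/16z)y_{n+1} = (1 + 15/16z)y_n
  ⇒ R(z) = (1 + 15/16z)/(1 − 1/16z).

Find x<0 with |R(x)|<1.
x=-1.37: |R|=0.2619
R=−1: 1+15/16x = −1+1/16x ⇒ -7/8x=2 ⇒ x=2/(-7/8)=-2.2857
Confirm numerically:
  x=-2.117: |R|=0.86963 <1
  x=-1.825: |R|=0.63815 <1
  x=-1.673: |R|=0.51463 <1
  x=-1.506: |R|=0.37644 <1
  x=-2.510: |R|=1.16964 >1
  x=-2.471: |R|=1.14044 >1
  x=-2.325: |R|=1.03001 >1
Interval (-2.2857, 0).

(-2.2857,0); λ=-4 ⇒ h* = (16/7)/4 = 0.5714.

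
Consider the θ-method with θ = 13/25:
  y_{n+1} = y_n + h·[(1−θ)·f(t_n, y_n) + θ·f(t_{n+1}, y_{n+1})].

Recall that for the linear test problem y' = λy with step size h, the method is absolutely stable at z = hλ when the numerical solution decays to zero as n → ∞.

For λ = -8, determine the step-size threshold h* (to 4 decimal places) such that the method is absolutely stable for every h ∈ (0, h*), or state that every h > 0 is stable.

Test eqn y'=λy, z=hλ:
  y_{n+1} = y_n + z·[12/25·y_n + 13/25·y_{n+1}] ⇒ (1 − 13/25z)y_{n+1} = (1 + 12/25z)y_n
  ⇒ R(z) = (1 + 12/25z)/(1 − 13/25z).

Find x<0 with |R(x)|<1.
x=-1.66: |R|=0.1091
x=-2: |R|=0.0196
x=-10: |R|=0.6129
x=-100: |R|=0.8868
θ=13/25≥1/2 ⇒ |1+12/25x|<|1−13/25x| ∀x<0 ⇒ unbounded interval.

interval (−∞, 0). Any h>0 works for λ=-8.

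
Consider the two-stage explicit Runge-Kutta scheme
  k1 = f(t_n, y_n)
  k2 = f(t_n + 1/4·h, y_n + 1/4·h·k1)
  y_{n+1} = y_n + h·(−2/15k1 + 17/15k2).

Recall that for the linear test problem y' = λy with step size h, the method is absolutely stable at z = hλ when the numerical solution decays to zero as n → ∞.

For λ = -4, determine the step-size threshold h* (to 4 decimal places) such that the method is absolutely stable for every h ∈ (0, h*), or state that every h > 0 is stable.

(-3.5294,0); λ=-4 ⇒ h* = (60/17)/4 = 0.8824.

Set f=λy, z=hλ:
  k1=λy_n ⇒ h·k1=z·y_n;  k2=λ(1+1/4z)y_n ⇒ h·k2=z(1+1/4z)y_n
  y_{n+1}/y_n = 1 − 2/15z + 17/15z(1+1/4z) = 1 + z + 17/60z²
  so R(z) = 1 + z + 17/60z².

Boundary: |R(x)|=1, x<0.
x=-1.51: |R|=0.1360
R=1: x+17/60x²=0 ⇒ x=−60/17=-3.5294; min R=1−1/(4·17/60)=0.1176>−1
Confirm numerically:
  x=-3.410: |R|=0.88463 <1
  x=-2.385: |R|=0.22666 <1
  x=-2.001: |R|=0.13347 <1
  x=-1.828: |R|=0.11878 <1
  x=-4.006: |R|=1.54094 >1
  x=-3.676: |R|=1.15268 >1
  x=-3.635: |R|=1.10875 >1
Interval (-3.5294, 0).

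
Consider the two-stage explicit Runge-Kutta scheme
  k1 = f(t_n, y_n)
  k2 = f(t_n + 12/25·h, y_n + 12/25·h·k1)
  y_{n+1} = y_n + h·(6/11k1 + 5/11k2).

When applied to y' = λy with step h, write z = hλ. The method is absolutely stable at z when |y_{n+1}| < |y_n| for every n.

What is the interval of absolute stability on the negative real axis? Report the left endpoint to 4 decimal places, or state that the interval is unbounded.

(-4.5833, 0).

Test eqn y'=λy, z=hλ:
  k1=λy_n ⇒ h·k1=z·y_n;  k2=λ(1+12/25z)y_n ⇒ h·k2=z(1+12/25z)y_n
  y_{n+1}/y_n = 1 + 6/11z + 5/11z(1+12/25z) = 1 + z + 12/55z²
  R(z) = 1 + z + 12/55z².

Solve |R(x)|<1 on ℝ⁻.
x=-0.59: |R|=0.4859
R=1: x+12/55x²=0 ⇒ x=−55/12=-4.5833; min R=1−1/(4·12/55)=-0.1458>−1
Confirm numerically:
  x=-4.358: |R|=0.78574 <1
  x=-3.336: |R|=0.09212 <1
  x=-2.568: |R|=0.12917 <1
  x=-4.859: |R|=1.29225 >1
  x=-4.678: |R|=1.09662 >1
Stable set (-4.5833, 0).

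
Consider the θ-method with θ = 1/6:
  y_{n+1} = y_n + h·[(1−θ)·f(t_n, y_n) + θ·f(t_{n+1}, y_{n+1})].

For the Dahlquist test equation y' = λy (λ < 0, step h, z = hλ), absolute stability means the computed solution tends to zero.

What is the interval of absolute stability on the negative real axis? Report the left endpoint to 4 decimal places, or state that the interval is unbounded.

z∈(-3.0000,0).

With y'=λy (z=hλ):
  y_{n+1} = y_n + z·[5/6·y_n + 1/6·y_{n+1}] ⇒ (1 − 1/6z)y_{n+1} = (1 + 5/6z)y_n
  R(z) = (1 + 5/6z)/(1 − 1/6z).

Boundary: |R(x)|=1, x<0.
x=-1.21: |R|=0.0069
R=−1: 1+5/6x = −1+1/6x ⇒ -2/3x=2 ⇒ x=2/(-2/3)=-3.0000
Confirm numerically:
  x=-2.258: |R|=0.64059 <1
  x=-1.793: |R|=0.38047 <1
  x=-1.752: |R|=0.35604 <1
  x=-3.315: |R|=1.13527 >1
  x=-3.093: |R|=1.04091 >1
  x=-3.039: |R|=1.01726 >1
Stable set (-3.0000, 0).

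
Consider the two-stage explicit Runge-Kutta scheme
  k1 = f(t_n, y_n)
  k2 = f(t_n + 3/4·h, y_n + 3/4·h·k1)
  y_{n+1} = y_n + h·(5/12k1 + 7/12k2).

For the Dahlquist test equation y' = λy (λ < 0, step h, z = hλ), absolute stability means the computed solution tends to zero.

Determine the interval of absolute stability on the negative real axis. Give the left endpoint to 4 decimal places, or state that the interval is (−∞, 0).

z∈(-2.2857,0).

On y'=λy, z=hλ:
  k1=λy_n ⇒ h·k1=z·y_n;  k2=λ(1+3/4z)y_n ⇒ h·k2=z(1+3/4z)y_n
  y_{n+1}/y_n = 1 + 5/12z + 7/12z(1+3/4z) = 1 + z + 7/16z²
  so R(z) = 1 + z + 7/16z².

Boundary: |R(x)|=1, x<0.
x=-0.4: |R|=0.6700
R=1: x+7/16x²=0 ⇒ x=−16/7=-2.2857; min R=1−1/(4·7/16)=0.4286>−1
Confirm numerically:
  x=-2.013: |R|=0.75982 <1
  x=-1.669: |R|=0.54968 <1
  x=-1.667: |R|=0.54876 <1
  x=-1.542: |R|=0.49827 <1
  x=-2.780: |R|=1.60117 >1
  x=-2.352: |R|=1.06821 >1
Interval (-2.2857, 0).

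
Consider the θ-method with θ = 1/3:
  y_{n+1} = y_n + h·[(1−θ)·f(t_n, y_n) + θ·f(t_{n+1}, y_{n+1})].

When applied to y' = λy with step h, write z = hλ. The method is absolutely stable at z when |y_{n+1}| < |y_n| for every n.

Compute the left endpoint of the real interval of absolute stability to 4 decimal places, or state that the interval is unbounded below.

left endpoint -6.0000.

Set f=λy, z=hλ:
  y_{n+1} = y_n + z·[2/3·y_n + 1/3·y_{n+1}] ⇒ (1 − 1/3z)y_{n+1} = (1 + 2/3z)y_n
  Hence R(z) = (1 + 2/3z)/(1 − 1/3z).

Find x<0 with |R(x)|<1.
x=-0.63: |R|=0.4793
R=−1: 1+2/3x = −1+1/3x ⇒ -1/3x=2 ⇒ x=2/(-1/3)=-6.0000
Confirm numerically:
  x=-4.502: |R|=0.80032 <1
  x=-3.359: |R|=0.58468 <1
  x=-3.070: |R|=0.51730 <1
  x=-6.249: |R|=1.02692 >1
  x=-6.218: |R|=1.02365 >1
  x=-6.116: |R|=1.01272 >1
Stable set (-6.0000, 0).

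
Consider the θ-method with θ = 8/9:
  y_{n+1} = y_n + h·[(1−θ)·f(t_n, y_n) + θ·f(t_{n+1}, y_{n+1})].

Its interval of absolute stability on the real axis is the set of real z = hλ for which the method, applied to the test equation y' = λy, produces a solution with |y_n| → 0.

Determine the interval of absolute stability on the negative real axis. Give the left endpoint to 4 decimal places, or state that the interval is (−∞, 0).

Test eqn y'=λy, z=hλ:
  y_{n+1} = y_n + z·[1/9·y_n + 8/9·y_{n+1}] ⇒ (1 − 8/9z)y_{n+1} = (1 + 1/9z)y_n
  Hence R(z) = (1 + 1/9z)/(1 − 8/9z).

Find x<0 with |R(x)|<1.
x=-0.35: |R|=0.7331
x=-2: |R|=0.2800
x=-10: |R|=0.0112
x=-100: |R|=0.1125
θ=8/9≥1/2 ⇒ |1+1/9x|<|1−8/9x| ∀x<0 ⇒ stable on all of ℝ⁻.

interval (−∞, 0).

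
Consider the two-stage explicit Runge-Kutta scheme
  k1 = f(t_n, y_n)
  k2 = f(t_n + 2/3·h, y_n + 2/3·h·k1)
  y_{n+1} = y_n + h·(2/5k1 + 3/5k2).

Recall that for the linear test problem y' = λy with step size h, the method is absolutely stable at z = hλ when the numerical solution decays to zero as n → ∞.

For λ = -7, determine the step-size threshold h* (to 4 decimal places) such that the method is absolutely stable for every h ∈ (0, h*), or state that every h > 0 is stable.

On y'=λy, z=hλ:
  k1=λy_n ⇒ h·k1=z·y_n;  k2=λ(1+2/3z)y_n ⇒ h·k2=z(1+2/3z)y_n
  y_{n+1}/y_n = 1 + 2/5z + 3/5z(1+2/3z) = 1 + z + 2/5z²
  so R(z) = 1 + z + 2/5z².

Need |R(x)|<1, x<0.
x=-0.89: |R|=0.4268
R=1: x+2/5x²=0 ⇒ x=−5/2=-2.5000; min R=1−1/(4·2/5)=0.3750>−1
Confirm numerically:
  x=-1.787: |R|=0.49035 <1
  x=-1.716: |R|=0.46186 <1
  x=-1.712: |R|=0.46038 <1
  x=-1.094: |R|=0.38473 <1
  x=-2.947: |R|=1.52692 >1
  x=-2.660: |R|=1.17024 >1
  x=-2.544: |R|=1.04477 >1
So |R|<1 on (-2.5000, 0).

(-2.5000,0); λ=-7 ⇒ h* = (5/2)/7 = 0.3571.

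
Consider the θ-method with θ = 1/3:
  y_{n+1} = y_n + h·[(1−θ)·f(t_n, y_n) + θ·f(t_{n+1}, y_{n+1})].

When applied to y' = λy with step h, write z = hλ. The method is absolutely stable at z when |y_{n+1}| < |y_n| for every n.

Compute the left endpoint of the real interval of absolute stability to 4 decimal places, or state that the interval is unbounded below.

z* = -6.0000.

Set f=λy, z=hλ:
  y_{n+1} = y_n + z·[2/3·y_n + 1/3·y_{n+1}] ⇒ (1 − 1/3z)y_{n+1} = (1 + 2/3z)y_n
  ⇒ R(z) = (1 + 2/3z)/(1 − 1/3z).

Need |R(x)|<1, x<0.
x=-1.44: |R|=0.0270
R=−1: 1+2/3x = −1+1/3x ⇒ -1/3x=2 ⇒ x=2/(-1/3)=-6.0000
Confirm numerically:
  x=-5.758: |R|=0.97237 <1
  x=-4.375: |R|=0.77966 <1
  x=-2.669: |R|=0.41242 <1
  x=-6.526: |R|=1.05522 >1
  x=-6.352: |R|=1.03764 >1
So |R|<1 on (-6.0000, 0).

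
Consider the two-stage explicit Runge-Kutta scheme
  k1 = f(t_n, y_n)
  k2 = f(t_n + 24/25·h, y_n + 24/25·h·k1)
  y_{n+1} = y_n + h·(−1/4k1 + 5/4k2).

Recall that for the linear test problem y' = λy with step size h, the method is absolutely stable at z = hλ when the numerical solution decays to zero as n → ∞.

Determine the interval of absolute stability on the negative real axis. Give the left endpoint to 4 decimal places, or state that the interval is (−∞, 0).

Test eqn y'=λy, z=hλ:
  k1=λy_n ⇒ h·k1=z·y_n;  k2=λ(1+24/25z)y_n ⇒ h·k2=z(1+24/25z)y_n
  y_{n+1}/y_n = 1 − 1/4z + 5/4z(1+24/25z) = 1 + z + 6/5z²
  ⇒ R(z) = 1 + z + 6/5z².

Find x<0 with |R(x)|<1.
x=-0.36: |R|=0.7955
R=1: x+6/5x²=0 ⇒ x=−5/6=-0.8333; min R=1−1/(4·6/5)=0.7917>−1
Confirm numerically:
  x=-0.627: |R|=0.84475 <1
  x=-0.576: |R|=0.82213 <1
  x=-0.547: |R|=0.81205 <1
  x=-0.450: |R|=0.79300 <1
  x=-1.232: |R|=1.58939 >1
  x=-1.160: |R|=1.45472 >1
Stable set (-0.8333, 0).

z∈(-0.8333,0).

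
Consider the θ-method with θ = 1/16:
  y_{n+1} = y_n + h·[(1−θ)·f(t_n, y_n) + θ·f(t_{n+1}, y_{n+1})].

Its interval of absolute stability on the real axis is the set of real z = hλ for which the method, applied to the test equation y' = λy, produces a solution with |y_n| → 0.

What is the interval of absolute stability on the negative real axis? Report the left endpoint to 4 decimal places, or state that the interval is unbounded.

(-2.2857, 0).

Set f=λy, z=hλ:
  y_{n+1} = y_n + z·[15/16·y_n + 1/16·y_{n+1}] ⇒ (1 − 1/16z)y_{n+1} = (1 + 15/16z)y_n
  Hence R(z) = (1 + 15/16z)/(1 − 1/16z).

Need |R(x)|<1, x<0.
x=-1.45: |R|=0.3295
R=−1: 1+15/16x = −1+1/16x ⇒ -7/8x=2 ⇒ x=2/(-7/8)=-2.2857
Confirm numerically:
  x=-2.198: |R|=0.93252 <1
  x=-1.909: |R|=0.70551 <1
  x=-1.787: |R|=0.60747 <1
  x=-1.197: |R|=0.11368 <1
  x=-2.738: |R|=1.33792 >1
  x=-2.630: |R|=1.25872 >1
  x=-2.463: |R|=1.13443 >1
So |R|<1 on (-2.2857, 0).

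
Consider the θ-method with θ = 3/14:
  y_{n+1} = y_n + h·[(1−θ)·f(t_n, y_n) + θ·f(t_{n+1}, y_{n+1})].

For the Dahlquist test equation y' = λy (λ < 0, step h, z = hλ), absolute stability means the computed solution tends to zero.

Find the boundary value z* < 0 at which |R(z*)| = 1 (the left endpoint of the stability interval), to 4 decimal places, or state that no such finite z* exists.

With y'=λy (z=hλ):
  y_{n+1} = y_n + z·[11/14·y_n + 3/14·y_{n+1}] ⇒ (1 − 3/14z)y_{n+1} = (1 + 11/14z)y_n
  R(z) = (1 + 11/14z)/(1 − 3/14z).

Solve |R(x)|<1 on ℝ⁻.
x=-1.79: |R|=0.2938
R=−1: 1+11/14x = −1+3/14x ⇒ -4/7x=2 ⇒ x=2/(-4/7)=-3.5000
Confirm numerically:
  x=-2.039: |R|=0.41900 <1
  x=-1.693: |R|=0.24231 <1
  x=-1.532: |R|=0.15337 <1
  x=-1.449: |R|=0.10568 <1
  x=-3.935: |R|=1.13486 >1
  x=-3.803: |R|=1.09540 >1
  x=-3.792: |R|=1.09206 >1
Stable set (-3.5000, 0).

left endpoint -3.5000.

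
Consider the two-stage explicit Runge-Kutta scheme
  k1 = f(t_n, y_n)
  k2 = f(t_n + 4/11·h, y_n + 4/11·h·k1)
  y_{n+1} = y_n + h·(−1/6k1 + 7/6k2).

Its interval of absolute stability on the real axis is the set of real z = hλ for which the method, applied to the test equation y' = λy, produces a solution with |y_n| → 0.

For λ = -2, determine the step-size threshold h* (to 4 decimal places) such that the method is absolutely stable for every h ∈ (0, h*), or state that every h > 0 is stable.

(-2.3571,0); λ=-2 ⇒ h* = (33/14)/2 = 1.1786.

Test eqn y'=λy, z=hλ:
  k1=λy_n ⇒ h·k1=z·y_n;  k2=λ(1+4/11z)y_n ⇒ h·k2=z(1+4/11z)y_n
  y_{n+1}/y_n = 1 − 1/6z + 7/6z(1+4/11z) = 1 + z + 14/33z²
  Hence R(z) = 1 + z + 14/33z².

Boundary: |R(x)|=1, x<0.
x=-1.32: |R|=0.4192
R=1: x+14/33x²=0 ⇒ x=−33/14=-2.3571; min R=1−1/(4·14/33)=0.4107>−1
Confirm numerically:
  x=-1.671: |R|=0.51359 <1
  x=-1.508: |R|=0.45675 <1
  x=-1.481: |R|=0.44952 <1
  x=-1.057: |R|=0.41698 <1
  x=-2.906: |R|=1.67666 >1
  x=-2.477: |R|=1.12595 >1
Interval (-2.3571, 0).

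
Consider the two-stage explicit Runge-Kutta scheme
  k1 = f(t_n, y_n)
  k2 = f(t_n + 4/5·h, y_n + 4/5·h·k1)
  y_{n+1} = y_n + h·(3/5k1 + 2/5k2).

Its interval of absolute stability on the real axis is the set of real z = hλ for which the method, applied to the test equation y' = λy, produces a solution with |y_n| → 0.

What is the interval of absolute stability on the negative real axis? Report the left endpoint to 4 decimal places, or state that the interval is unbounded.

With y'=λy (z=hλ):
  k1=λy_n ⇒ h·k1=z·y_n;  k2=λ(1+4/5z)y_n ⇒ h·k2=z(1+4/5z)y_n
  y_{n+1}/y_n = 1 + 3/5z + 2/5z(1+4/5z) = 1 + z + 8/25z²
  ⇒ R(z) = 1 + z + 8/25z².

Need |R(x)|<1, x<0.
x=-0.3: |R|=0.7288
R=1: x+8/25x²=0 ⇒ x=−25/8=-3.1250; min R=1−1/(4·8/25)=0.2188>−1
Confirm numerically:
  x=-2.409: |R|=0.44805 <1
  x=-1.955: |R|=0.26805 <1
  x=-1.602: |R|=0.21925 <1
  x=-3.540: |R|=1.47011 >1
  x=-3.468: |R|=1.38065 >1
Interval (-3.1250, 0).

(-3.1250, 0).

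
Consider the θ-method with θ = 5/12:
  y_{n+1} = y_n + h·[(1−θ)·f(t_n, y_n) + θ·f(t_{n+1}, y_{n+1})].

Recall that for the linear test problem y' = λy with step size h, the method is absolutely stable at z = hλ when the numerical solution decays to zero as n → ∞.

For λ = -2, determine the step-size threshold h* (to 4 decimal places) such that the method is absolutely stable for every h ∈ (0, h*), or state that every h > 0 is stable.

On y'=λy, z=hλ:
  y_{n+1} = y_n + z·[7/12·y_n + 5/12·y_{n+1}] ⇒ (1 − 5/12z)y_{n+1} = (1 + 7/12z)y_n
  Hence R(z) = (1 + 7/12z)/(1 − 5/12z).

Need |R(x)|<1, x<0.
x=-1.75: |R|=0.0120
R=−1: 1+7/12x = −1+5/12x ⇒ -1/6x=2 ⇒ x=2/(-1/6)=-12.0000
Confirm numerically:
  x=-11.837: |R|=0.99542 <1
  x=-6.594: |R|=0.75957 <1
  x=-6.299: |R|=0.73785 <1
  x=-12.494: |R|=1.01327 >1
  x=-12.340: |R|=1.00923 >1
Stable set (-12.0000, 0).

(-12.0000,0); λ=-2 ⇒ h* = (12)/2 = 6.0000.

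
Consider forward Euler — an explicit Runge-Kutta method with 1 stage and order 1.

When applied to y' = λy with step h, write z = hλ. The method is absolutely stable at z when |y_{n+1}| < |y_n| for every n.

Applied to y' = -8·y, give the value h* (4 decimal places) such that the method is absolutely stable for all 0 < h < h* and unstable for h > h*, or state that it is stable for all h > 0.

(-2.0000,0); λ=-8 ⇒ h* = 0.2500.

Test eqn y'=λy, z=hλ:
  order 1, 1-stage ⇒ R(z)=1+z
  (e.g. R(-0.52)=0.48000, |R|=0.48000)

Boundary: |R(x)|=1, x<0.
x=-0.52: |R|=0.4800
|R(-2.2)|=1.2000 |R(-1.67)|=0.6700 |R(-0.82)|=0.1800
Bisect:
  x_lo=-2.5859 |R|=1.5859  x_hi=-0.3565 |R|=0.6435
  mid=-1.47117 |R|=0.47117 →hi
  mid=-2.02852 |R|=1.02852 →lo
  mid=-1.74985 |R|=0.74985 →hi
  mid=-1.88918 |R|=0.88918 →hi
  mid=-1.95885 |R|=0.95885 →hi
  mid=-1.99368 |R|=0.99368 →hi
  mid=-2.01110 |R|=1.01110 →lo
  mid=-2.00239 |R|=1.00239 →lo
  ...
  [-2.00008,-1.99994] ⇒ x*=-2.0000
Stable set (-2.0000, 0).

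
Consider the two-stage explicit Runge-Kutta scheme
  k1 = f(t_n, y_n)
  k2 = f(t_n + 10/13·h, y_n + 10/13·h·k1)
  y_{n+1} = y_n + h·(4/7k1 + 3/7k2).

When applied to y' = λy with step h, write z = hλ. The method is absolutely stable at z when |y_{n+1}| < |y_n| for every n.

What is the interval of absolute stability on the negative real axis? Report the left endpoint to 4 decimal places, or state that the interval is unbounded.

Set f=λy, z=hλ:
  k1=λy_n ⇒ h·k1=z·y_n;  k2=λ(1+10/13z)y_n ⇒ h·k2=z(1+10/13z)y_n
  y_{n+1}/y_n = 1 + 4/7z + 3/7z(1+10/13z) = 1 + z + 30/91z²
  R(z) = 1 + z + 30/91z².

Boundary: |R(x)|=1, x<0.
x=-0.96: |R|=0.3438
R=1: x+30/91x²=0 ⇒ x=−91/30=-3.0333; min R=1−1/(4·30/91)=0.2417>−1
Confirm numerically:
  x=-2.645: |R|=0.66138 <1
  x=-2.229: |R|=0.40895 <1
  x=-1.873: |R|=0.28353 <1
  x=-3.354: |R|=1.35457 >1
  x=-3.338: |R|=1.33527 >1
  x=-3.335: |R|=1.33167 >1
Stable set (-3.0333, 0).

z∈(-3.0333,0).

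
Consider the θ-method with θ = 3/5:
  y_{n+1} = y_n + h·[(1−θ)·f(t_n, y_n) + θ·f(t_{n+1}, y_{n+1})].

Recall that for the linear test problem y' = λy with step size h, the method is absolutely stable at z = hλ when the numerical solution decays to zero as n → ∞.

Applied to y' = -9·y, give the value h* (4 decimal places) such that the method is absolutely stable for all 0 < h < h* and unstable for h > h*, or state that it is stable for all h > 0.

(−∞, 0) — no finite endpoint. Any h>0 works for λ=-9.

Set f=λy, z=hλ:
  y_{n+1} = y_n + z·[2/5·y_n + 3/5·y_{n+1}] ⇒ (1 − 3/5z)y_{n+1} = (1 + 2/5z)y_n
  Hence R(z) = (1 + 2/5z)/(1 − 3/5z).

Need |R(x)|<1, x<0.
x=-0.72: |R|=0.4972
x=-2: |R|=0.0909
x=-10: |R|=0.4286
x=-100: |R|=0.6393
θ=3/5≥1/2 ⇒ |1+2/5x|<|1−3/5x| ∀x<0 ⇒ interval (−∞,0).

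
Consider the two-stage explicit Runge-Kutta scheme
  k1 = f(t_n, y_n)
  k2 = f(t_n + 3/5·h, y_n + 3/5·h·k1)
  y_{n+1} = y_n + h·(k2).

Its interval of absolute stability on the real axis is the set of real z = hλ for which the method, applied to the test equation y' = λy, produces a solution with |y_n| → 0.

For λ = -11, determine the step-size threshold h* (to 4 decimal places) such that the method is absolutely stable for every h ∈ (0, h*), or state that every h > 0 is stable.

Test eqn y'=λy, z=hλ:
  k1=λy_n ⇒ h·k1=z·y_n;  k2=λ(1+3/5z)y_n ⇒ h·k2=z(1+3/5z)y_n
  y_{n+1}/y_n = 1 + z(1+3/5z) = 1 + z + 3/5z²
  Hence R(z) = 1 + z + 3/5z².

Need |R(x)|<1, x<0.
x=-1.69: |R|=1.0237
R=1: x+3/5x²=0 ⇒ x=−5/3=-1.6667; min R=1−1/(4·3/5)=0.5833>−1
Confirm numerically:
  x=-1.452: |R|=0.81298 <1
  x=-0.761: |R|=0.58647 <1
  x=-0.748: |R|=0.58770 <1
  x=-2.063: |R|=1.49058 >1
  x=-1.839: |R|=1.19015 >1
So |R|<1 on (-1.6667, 0).

(-1.6667,0); λ=-11 ⇒ h* = (5/3)/11 = 0.1515.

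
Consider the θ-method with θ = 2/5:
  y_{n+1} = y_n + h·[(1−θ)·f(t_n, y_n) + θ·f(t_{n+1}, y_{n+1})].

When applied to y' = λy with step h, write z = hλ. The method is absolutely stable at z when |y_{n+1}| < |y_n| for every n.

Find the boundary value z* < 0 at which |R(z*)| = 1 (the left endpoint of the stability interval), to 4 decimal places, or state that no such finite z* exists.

z* = -10.0000.

Test eqn y'=λy, z=hλ:
  y_{n+1} = y_n + z·[3/5·y_n + 2/5·y_{n+1}] ⇒ (1 − 2/5z)y_{n+1} = (1 + 3/5z)y_n
  Hence R(z) = (1 + 3/5z)/(1 − 2/5z).

Boundary: |R(x)|=1, x<0.
x=-1.06: |R|=0.2556
R=−1: 1+3/5x = −1+2/5x ⇒ -1/5x=2 ⇒ x=2/(-1/5)=-10.0000
Confirm numerically:
  x=-8.508: |R|=0.93223 <1
  x=-7.873: |R|=0.89747 <1
  x=-5.988: |R|=0.76367 <1
  x=-5.537: |R|=0.72235 <1
  x=-10.587: |R|=1.02243 >1
  x=-10.568: |R|=1.02173 >1
So |R|<1 on (-10.0000, 0).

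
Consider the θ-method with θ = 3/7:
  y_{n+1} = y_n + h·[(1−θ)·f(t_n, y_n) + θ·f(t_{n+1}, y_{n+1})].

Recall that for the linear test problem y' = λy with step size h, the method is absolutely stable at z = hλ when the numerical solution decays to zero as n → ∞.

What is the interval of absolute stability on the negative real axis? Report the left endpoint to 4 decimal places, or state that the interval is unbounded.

With y'=λy (z=hλ):
  y_{n+1} = y_n + z·[4/7·y_n + 3/7·y_{n+1}] ⇒ (1 − 3/7z)y_{n+1} = (1 + 4/7z)y_n
  Hence R(z) = (1 + 4/7z)/(1 − 3/7z).

Find x<0 with |R(x)|<1.
x=-0.65: |R|=0.4916
R=−1: 1+4/7x = −1+3/7x ⇒ -1/7x=2 ⇒ x=2/(-1/7)=-14.0000
Confirm numerically:
  x=-13.409: |R|=0.98749 <1
  x=-9.794: |R|=0.88439 <1
  x=-8.129: |R|=0.81295 <1
  x=-14.596: |R|=1.01174 >1
  x=-14.089: |R|=1.00181 >1
So |R|<1 on (-14.0000, 0).

z∈(-14.0000,0).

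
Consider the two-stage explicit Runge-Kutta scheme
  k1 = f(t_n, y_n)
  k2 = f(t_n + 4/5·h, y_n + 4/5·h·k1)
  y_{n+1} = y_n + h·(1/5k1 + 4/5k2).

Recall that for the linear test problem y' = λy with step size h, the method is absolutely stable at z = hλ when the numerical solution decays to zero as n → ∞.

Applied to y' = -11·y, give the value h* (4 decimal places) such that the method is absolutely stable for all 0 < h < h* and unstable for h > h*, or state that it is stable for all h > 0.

(-1.5625,0); λ=-11 ⇒ h* = (25/16)/11 = 0.1420.

With y'=λy (z=hλ):
  k1=λy_n ⇒ h·k1=z·y_n;  k2=λ(1+4/5z)y_n ⇒ h·k2=z(1+4/5z)y_n
  y_{n+1}/y_n = 1 + 1/5z + 4/5z(1+4/5z) = 1 + z + 16/25z²
  ⇒ R(z) = 1 + z + 16/25z².

Boundary: |R(x)|=1, x<0.
x=-1.03: |R|=0.6490
R=1: x+16/25x²=0 ⇒ x=−25/16=-1.5625; min R=1−1/(4·16/25)=0.6094>−1
Confirm numerically:
  x=-1.301: |R|=0.78226 <1
  x=-1.089: |R|=0.66999 <1
  x=-0.881: |R|=0.61574 <1
  x=-0.736: |R|=0.61069 <1
  x=-2.059: |R|=1.65427 >1
  x=-1.961: |R|=1.50013 >1
  x=-1.811: |R|=1.28802 >1
So |R|<1 on (-1.5625, 0).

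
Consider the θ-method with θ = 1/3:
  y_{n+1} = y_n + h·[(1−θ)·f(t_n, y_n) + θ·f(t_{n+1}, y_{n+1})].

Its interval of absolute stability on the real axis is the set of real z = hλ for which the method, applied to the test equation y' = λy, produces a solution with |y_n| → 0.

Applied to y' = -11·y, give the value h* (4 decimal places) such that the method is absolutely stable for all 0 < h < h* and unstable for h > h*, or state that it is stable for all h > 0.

Test eqn y'=λy, z=hλ:
  y_{n+1} = y_n + z·[2/3·y_n + 1/3·y_{n+1}] ⇒ (1 − 1/3z)y_{n+1} = (1 + 2/3z)y_n
  R(z) = (1 + 2/3z)/(1 − 1/3z).

Find x<0 with |R(x)|<1.
x=-0.52: |R|=0.5568
R=−1: 1+2/3x = −1+1/3x ⇒ -1/3x=2 ⇒ x=2/(-1/3)=-6.0000
Confirm numerically:
  x=-4.082: |R|=0.72917 <1
  x=-3.856: |R|=0.68728 <1
  x=-3.825: |R|=0.68132 <1
  x=-6.574: |R|=1.05995 >1
  x=-6.448: |R|=1.04742 >1
  x=-6.129: |R|=1.01413 >1
Interval (-6.0000, 0).

(-6.0000,0); λ=-11 ⇒ h* = (6)/11 = 0.5455.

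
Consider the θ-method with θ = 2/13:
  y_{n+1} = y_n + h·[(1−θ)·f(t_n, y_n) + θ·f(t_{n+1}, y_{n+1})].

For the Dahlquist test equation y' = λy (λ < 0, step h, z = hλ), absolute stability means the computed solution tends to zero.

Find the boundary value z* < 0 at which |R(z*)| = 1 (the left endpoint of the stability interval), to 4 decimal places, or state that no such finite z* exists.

Test eqn y'=λy, z=hλ:
  y_{n+1} = y_n + z·[11/13·y_n + 2/13·y_{n+1}] ⇒ (1 − 2/13z)y_{n+1} = (1 + 11/13z)y_n
  so R(z) = (1 + 11/13z)/(1 − 2/13z).

Boundary: |R(x)|=1, x<0.
x=-1.11: |R|=0.0519
R=−1: 1+11/13x = −1+2/13x ⇒ -9/13x=2 ⇒ x=2/(-9/13)=-2.8889
Confirm numerically:
  x=-2.583: |R|=0.84845 <1
  x=-1.927: |R|=0.48635 <1
  x=-1.267: |R|=0.06032 <1
  x=-3.282: |R|=1.18084 >1
  x=-2.932: |R|=1.02057 >1
Interval (-2.8889, 0).

z* = -2.8889.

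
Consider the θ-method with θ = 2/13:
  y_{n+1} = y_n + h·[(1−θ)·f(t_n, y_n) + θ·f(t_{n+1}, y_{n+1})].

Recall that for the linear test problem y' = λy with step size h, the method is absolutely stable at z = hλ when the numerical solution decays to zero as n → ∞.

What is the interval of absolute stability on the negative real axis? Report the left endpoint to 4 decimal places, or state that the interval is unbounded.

z∈(-2.8889,0).

On y'=λy, z=hλ:
  y_{n+1} = y_n + z·[11/13·y_n + 2/13·y_{n+1}] ⇒ (1 − 2/13z)y_{n+1} = (1 + 11/13z)y_n
  R(z) = (1 + 11/13z)/(1 − 2/13z).

Solve |R(x)|<1 on ℝ⁻.
x=-1.04: |R|=0.1034
R=−1: 1+11/13x = −1+2/13x ⇒ -9/13x=2 ⇒ x=2/(-9/13)=-2.8889
Confirm numerically:
  x=-2.481: |R|=0.79562 <1
  x=-1.930: |R|=0.48814 <1
  x=-1.343: |R|=0.11303 <1
  x=-3.378: |R|=1.22282 >1
  x=-2.996: |R|=1.05076 >1
Interval (-2.8889, 0).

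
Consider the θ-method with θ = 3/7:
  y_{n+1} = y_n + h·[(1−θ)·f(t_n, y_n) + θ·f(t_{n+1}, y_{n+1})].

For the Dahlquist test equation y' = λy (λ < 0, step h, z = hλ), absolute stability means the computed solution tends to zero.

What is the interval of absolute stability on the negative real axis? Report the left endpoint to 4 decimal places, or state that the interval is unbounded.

On y'=λy, z=hλ:
  y_{n+1} = y_n + z·[4/7·y_n + 3/7·y_{n+1}] ⇒ (1 − 3/7z)y_{n+1} = (1 + 4/7z)y_n
  Hence R(z) = (1 + 4/7z)/(1 − 3/7z).

Boundary: |R(x)|=1, x<0.
x=-1.22: |R|=0.1989
R=−1: 1+4/7x = −1+3/7x ⇒ -1/7x=2 ⇒ x=2/(-1/7)=-14.0000
Confirm numerically:
  x=-13.216: |R|=0.98319 <1
  x=-10.160: |R|=0.89755 <1
  x=-9.524: |R|=0.87417 <1
  x=-8.575: |R|=0.83422 <1
  x=-14.341: |R|=1.00682 >1
  x=-14.328: |R|=1.00656 >1
  x=-14.254: |R|=1.00510 >1
So |R|<1 on (-14.0000, 0).

z∈(-14.0000,0).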